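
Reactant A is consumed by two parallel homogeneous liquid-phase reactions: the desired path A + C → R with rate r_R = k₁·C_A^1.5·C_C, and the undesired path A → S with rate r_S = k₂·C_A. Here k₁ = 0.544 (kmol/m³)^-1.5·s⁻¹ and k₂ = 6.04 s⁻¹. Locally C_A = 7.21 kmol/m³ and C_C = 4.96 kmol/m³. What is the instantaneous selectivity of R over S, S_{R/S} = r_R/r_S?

S_{R/S} = r_R/r_S = (k₁·C_A^1.5·C_C)/(k₂·C_A) = (k₁/k₂)·C_A^0.5·C_C.
= (0.544×7.210^1.5×4.960) / (6.04×7.210) = 52.24/43.55 = 1.20.
Since the desired path is higher order in A, keeping C_A high (PFR or concentrated feed) favours R.

1.20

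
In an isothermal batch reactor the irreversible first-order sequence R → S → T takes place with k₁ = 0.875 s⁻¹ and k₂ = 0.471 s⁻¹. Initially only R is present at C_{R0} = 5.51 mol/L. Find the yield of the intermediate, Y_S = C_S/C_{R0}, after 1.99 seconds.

0.469

Solving the coupled first-order balances gives C_S(t) = [k₁/(k₂−k₁)]·C_{R0}·(e^(−k₁t) − e^(−k₂t)).
e^(−k₁t) = e^(−0.875×1.99) = e^(−1.741) = 0.1753; e^(−k₂t) = e^(−0.9373) = 0.3917.
C_S = 0.875×5.51/(0.471−0.875) × (0.1753−0.3917) = (-11.93)×(-0.2164) = 2.582 mol/L.
Y_S = C_S/C_{R0} = 2.582/5.51 = 0.469.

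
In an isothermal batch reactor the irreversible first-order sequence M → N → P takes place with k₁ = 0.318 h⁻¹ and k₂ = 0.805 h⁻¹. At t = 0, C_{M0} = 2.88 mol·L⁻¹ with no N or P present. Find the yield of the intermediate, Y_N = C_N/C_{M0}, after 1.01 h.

The intermediate concentration in a first-order A→B→C sequence is C_N = k₁C_{M0}(e^(−k₁t) − e^(−k₂t))/(k₂−k₁).
e^(−k₁t) = e^(−0.318×1.01) = e^(−0.3212) = 0.7253; e^(−k₂t) = e^(−0.8131) = 0.4435.
C_N = 0.318×2.88/(0.805−0.318) × (0.7253−0.4435) = 1.881×0.2818 = 0.5299 mol·L⁻¹.
Y_N = C_N/C_{M0} = 0.5299/2.88 = 0.184.

0.184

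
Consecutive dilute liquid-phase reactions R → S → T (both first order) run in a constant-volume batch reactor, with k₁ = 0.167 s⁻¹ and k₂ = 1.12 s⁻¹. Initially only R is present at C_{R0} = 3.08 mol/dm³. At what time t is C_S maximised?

2.00 s

The intermediate peaks when r₁ = r₂, i.e. k₁e^(−k₁t) = k₂e^(−k₂t), giving t_opt = ln(k₂/k₁)/(k₂−k₁).
= ln(1.12/0.167)/(1.12−0.167) = ln(6.707)/0.9530 = 1.903/0.9530 = 2.00 s.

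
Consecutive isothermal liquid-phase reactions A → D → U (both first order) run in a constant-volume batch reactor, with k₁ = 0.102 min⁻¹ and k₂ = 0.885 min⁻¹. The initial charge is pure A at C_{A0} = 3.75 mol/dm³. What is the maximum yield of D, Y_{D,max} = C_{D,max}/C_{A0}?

0.0870

At the optimum, C_{D,max}/C_{A0} = (k₁/k₂)^[k₂/(k₂−k₁)].
= (0.102/0.885)^(0.885/(0.885−0.102)) = (0.1153)^(1.130) = 0.08698.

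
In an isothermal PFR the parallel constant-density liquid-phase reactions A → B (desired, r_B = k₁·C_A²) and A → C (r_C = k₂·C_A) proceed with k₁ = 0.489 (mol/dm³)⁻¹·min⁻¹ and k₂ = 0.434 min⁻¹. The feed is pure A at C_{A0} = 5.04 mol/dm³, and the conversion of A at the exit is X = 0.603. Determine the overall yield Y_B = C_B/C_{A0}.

C_A = C_{A0}(1−X) = 2.001 mol/dm³.
Along a PFR/batch, dC_C/dC_A = −r_C/(r_B+r_C) = −k₂/(k₂+k₁·C_A).
Integrating from C_{A0} to C_A: C_C = (0.434/0.489)·ln[(0.434+0.489·5.04)/(0.434+0.489·2.00)] = 0.8875·ln(2.899/1.412) = 0.6380 mol/dm³.
Then C_B = (C_{A0}−C_A) − C_C = 3.039 − 0.6380 = 2.401 mol/dm³.
Y_B = C_B/C_{A0} = 2.401/5.04 = 0.476.

0.476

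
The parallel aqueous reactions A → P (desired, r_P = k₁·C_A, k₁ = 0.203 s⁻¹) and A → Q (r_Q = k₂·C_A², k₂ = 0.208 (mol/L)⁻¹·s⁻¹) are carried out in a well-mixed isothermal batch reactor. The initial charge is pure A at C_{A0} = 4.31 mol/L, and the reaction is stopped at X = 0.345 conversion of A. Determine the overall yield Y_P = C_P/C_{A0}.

0.0748

C_A = C_{A0}(1−X) = 2.823 mol/L.
Along a PFR/batch, dC_P/dC_A = −r_P/(r_P+r_Q) = −k₁/(k₁+k₂·C_A).
Integrating from C_{A0} to C_A: C_P = (0.203/0.208)·ln[(0.203+0.208·4.31)/(0.203+0.208·2.82)] = 0.9760·ln(1.099/0.7902) = 0.3224 mol/L.
Y_P = C_P/C_{A0} = 0.3224/4.31 = 0.0748.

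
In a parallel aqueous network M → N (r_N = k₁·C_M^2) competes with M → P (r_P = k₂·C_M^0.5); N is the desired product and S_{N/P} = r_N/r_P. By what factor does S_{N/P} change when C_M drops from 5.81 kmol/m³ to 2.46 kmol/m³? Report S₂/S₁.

0.276

S_{N/P} = (k₁/k₂)·C_M^1.5, so S₂/S₁ = (C_{M,2}/C_{M,1})^1.5.
= (2.46/5.81)^1.5 = (0.4234)^1.5 = 0.276.
Selectivity toward N falls as C_M falls — high-concentration operation is favoured.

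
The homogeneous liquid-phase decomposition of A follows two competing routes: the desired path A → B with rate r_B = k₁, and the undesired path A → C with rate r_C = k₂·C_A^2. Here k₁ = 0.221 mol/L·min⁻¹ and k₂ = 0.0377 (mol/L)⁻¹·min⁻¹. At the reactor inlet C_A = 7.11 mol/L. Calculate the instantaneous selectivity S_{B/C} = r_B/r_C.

0.116

S_{B/C} = r_B/r_C = (k₁)/(k₂·C_A^2) = (k₁/k₂)·C_A^-2.
= (0.221) / (0.0377×7.110^2) = 0.2210/1.906 = 0.116.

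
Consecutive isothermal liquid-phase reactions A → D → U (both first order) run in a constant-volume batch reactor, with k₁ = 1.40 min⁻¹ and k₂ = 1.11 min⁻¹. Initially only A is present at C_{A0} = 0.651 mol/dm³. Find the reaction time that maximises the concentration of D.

Setting dC_D/dt = 0 gives t_opt = ln(k₂/k₁)/(k₂−k₁).
= ln(1.11/1.40)/(1.11−1.40) = ln(0.7929)/-0.2900 = -0.2321/-0.2900 = 0.800 min.

0.800 min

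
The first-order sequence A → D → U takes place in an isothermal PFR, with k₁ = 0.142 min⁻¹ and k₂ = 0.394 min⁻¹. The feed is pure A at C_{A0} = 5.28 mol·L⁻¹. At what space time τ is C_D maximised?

4.05 min

Setting dC_D/dτ = 0 gives τ_opt = ln(k₂/k₁)/(k₂−k₁).
= ln(0.394/0.142)/(0.394−0.142) = ln(2.775)/0.2520 = 1.021/0.2520 = 4.05 min.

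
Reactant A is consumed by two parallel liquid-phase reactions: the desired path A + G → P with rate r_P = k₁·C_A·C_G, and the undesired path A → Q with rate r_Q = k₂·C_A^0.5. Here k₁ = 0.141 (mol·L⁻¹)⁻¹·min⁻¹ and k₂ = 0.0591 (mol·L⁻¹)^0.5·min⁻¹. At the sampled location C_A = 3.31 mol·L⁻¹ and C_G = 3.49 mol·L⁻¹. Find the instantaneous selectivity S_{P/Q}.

S_{P/Q} = r_P/r_Q = (k₁·C_A·C_G)/(k₂·C_A^0.5) = (k₁/k₂)·C_A^0.5·C_G.
= (0.141×3.310×3.490) / (0.0591×3.310^0.5) = 1.629/0.1075 = 15.1.

15.1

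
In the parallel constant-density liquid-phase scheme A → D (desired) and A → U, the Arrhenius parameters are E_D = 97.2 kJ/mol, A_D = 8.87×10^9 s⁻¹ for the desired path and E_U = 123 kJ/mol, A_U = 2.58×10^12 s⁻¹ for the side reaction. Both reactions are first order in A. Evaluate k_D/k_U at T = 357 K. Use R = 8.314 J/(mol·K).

k_D/k_U = (A_D/A_U)·exp[−(E_D−E_U)/(RT)] = (A_D/A_U)·exp[(E_U−E_D)/(RT)].
(E_U−E_D)/(RT) = (123−97.2)×10³/(8.314×357) = 25800/2968 = 8.692.
k_D/k_U = (8.87×10^9/2.58×10^12)·exp(8.692) = 0.003438 × 5958 = 20.5.
Since E_D < E_U, lowering the temperature improves selectivity toward D.

20.5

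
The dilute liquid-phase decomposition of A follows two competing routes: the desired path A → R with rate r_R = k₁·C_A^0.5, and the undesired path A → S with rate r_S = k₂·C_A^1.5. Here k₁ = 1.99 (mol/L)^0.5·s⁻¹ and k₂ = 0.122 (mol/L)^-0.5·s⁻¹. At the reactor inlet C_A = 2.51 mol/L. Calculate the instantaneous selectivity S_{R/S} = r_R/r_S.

S_{R/S} = r_R/r_S = (k₁·C_A^0.5)/(k₂·C_A^1.5) = (k₁/k₂)·C_A⁻¹.
= (1.99×2.510^0.5) / (0.122×2.510^1.5) = 3.153/0.4851 = 6.50.
The undesired path is higher order in A, so low C_A (CSTR or dilute feed) favours R.

6.50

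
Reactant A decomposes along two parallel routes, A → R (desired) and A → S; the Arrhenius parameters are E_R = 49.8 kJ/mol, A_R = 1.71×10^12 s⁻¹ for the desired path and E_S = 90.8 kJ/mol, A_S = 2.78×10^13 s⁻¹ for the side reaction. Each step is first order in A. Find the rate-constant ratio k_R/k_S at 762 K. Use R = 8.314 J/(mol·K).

39.8

Since both paths have the same order in A, the concentration cancels and S_{R/S} = k_R/k_S = (A_R/A_S)·exp[(E_S−E_R)/(RT)].
(E_S−E_R)/(RT) = (90.8−49.8)×10³/(8.314×762) = 41000/6335 = 6.472.
k_R/k_S = (1.71×10^12/2.78×10^13)·exp(6.472) = 0.06151 × 646.6 = 39.8.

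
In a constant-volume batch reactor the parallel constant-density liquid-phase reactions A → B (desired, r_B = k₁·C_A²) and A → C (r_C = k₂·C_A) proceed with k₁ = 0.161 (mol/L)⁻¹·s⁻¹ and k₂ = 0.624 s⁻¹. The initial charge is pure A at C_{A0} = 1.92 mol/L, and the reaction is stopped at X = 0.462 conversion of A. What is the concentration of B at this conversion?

0.243 mol/L

C_A = C_{A0}(1−X) = 1.033 mol/L.
Along a PFR/batch, dC_C/dC_A = −r_C/(r_B+r_C) = −k₂/(k₂+k₁·C_A).
Integrating from C_{A0} to C_A: C_C = (0.624/0.161)·ln[(0.624+0.161·1.92)/(0.624+0.161·1.03)] = 3.876·ln(0.9331/0.7903) = 0.6438 mol/L.
Then C_B = (C_{A0}−C_A) − C_C = 0.8870 − 0.6438 = 0.2432 mol/L.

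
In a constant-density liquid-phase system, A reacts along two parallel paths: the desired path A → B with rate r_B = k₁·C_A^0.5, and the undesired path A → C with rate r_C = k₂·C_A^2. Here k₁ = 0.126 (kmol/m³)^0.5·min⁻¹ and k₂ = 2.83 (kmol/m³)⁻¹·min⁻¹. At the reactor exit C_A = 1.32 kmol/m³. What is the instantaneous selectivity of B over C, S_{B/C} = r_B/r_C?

0.0294

S_{B/C} = r_B/r_C = (k₁·C_A^0.5)/(k₂·C_A^2) = (k₁/k₂)·C_A^-1.5.
= (0.126×1.320^0.5) / (2.83×1.320^2) = 0.1448/4.931 = 0.0294.
The undesired path is higher order in A, so low C_A (CSTR or dilute feed) favours B.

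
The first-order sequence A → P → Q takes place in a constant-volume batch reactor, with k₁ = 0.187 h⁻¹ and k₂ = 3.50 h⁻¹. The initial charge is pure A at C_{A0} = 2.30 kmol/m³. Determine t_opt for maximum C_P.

For first-order series the maximum of C_P occurs at t_opt = ln(k₂/k₁)/(k₂−k₁).
= ln(3.50/0.187)/(3.50−0.187) = ln(18.72)/3.313 = 2.929/3.313 = 0.884 h.

0.884 h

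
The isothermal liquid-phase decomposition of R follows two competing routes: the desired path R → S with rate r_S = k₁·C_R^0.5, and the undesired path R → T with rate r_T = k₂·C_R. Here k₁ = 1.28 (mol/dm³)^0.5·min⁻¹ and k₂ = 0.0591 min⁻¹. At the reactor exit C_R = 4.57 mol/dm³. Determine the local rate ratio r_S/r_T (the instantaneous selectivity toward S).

10.1

S_{S/T} = r_S/r_T = (k₁·C_R^0.5)/(k₂·C_R) = (k₁/k₂)·C_R^-0.5.
= (1.28×4.570^0.5) / (0.0591×4.570) = 2.736/0.2701 = 10.1.
The undesired path is higher order in R, so low C_R (CSTR or dilute feed) favours S.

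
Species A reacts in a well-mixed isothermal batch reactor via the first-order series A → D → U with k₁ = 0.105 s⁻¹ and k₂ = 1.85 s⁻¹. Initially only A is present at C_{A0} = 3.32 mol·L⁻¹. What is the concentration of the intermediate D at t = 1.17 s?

For first-order series with pure A initially, C_D(t) = k₁C_{A0}/(k₂−k₁)·(e^(−k₁t) − e^(−k₂t)).
e^(−k₁t) = e^(−0.105×1.17) = e^(−0.1228) = 0.8844; e^(−k₂t) = e^(−2.164) = 0.1148.
C_D = 0.105×3.32/(1.85−0.105) × (0.8844−0.1148) = 0.1998×0.7696 = 0.1537 mol·L⁻¹.

0.154 mol·L⁻¹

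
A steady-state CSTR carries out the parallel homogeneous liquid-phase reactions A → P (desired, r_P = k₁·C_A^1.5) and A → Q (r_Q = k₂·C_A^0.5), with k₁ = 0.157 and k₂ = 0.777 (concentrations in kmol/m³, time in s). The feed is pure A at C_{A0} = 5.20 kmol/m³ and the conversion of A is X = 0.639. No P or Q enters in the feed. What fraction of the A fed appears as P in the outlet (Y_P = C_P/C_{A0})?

0.176

Exit C_A = C_{A0}(1−X) = 5.20×0.361 = 1.877 kmol/m³.
In a CSTR the entire volume is at exit conditions, so r_P = 0.157×1.877^1.5 = 0.4038 and r_Q = 0.777×1.877^0.5 = 1.065.
Fraction of consumed A going to P: r_P/(r_P+r_Q) = 0.2750.
C_P = 0.2750·C_{A0}·X = 0.2750×5.20×0.639 = 0.914 kmol/m³; Y_P = C_P/C_{A0} = 0.176.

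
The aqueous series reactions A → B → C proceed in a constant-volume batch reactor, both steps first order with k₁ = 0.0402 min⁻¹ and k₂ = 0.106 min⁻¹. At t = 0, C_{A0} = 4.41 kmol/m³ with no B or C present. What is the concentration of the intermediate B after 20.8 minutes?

For first-order series with pure A initially, C_B(t) = k₁C_{A0}/(k₂−k₁)·(e^(−k₁t) − e^(−k₂t)).
e^(−k₁t) = e^(−0.0402×20.8) = e^(−0.8362) = 0.4334; e^(−k₂t) = e^(−2.205) = 0.1103.
C_B = 0.0402×4.41/(0.106−0.0402) × (0.4334−0.1103) = 2.694×0.3231 = 0.8705 kmol/m³.

0.871 kmol/m³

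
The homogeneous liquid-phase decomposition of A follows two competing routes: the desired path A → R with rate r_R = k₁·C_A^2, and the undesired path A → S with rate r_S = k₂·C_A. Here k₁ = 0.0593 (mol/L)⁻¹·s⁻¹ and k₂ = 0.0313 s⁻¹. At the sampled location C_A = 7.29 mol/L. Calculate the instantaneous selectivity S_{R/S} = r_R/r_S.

S_{R/S} = r_R/r_S = (k₁·C_A^2)/(k₂·C_A) = (k₁/k₂)·C_A.
= (0.0593×7.290^2) / (0.0313×7.290) = 3.151/0.2282 = 13.8.
Since the desired path is higher order in A, keeping C_A high (PFR or concentrated feed) favours R.

13.8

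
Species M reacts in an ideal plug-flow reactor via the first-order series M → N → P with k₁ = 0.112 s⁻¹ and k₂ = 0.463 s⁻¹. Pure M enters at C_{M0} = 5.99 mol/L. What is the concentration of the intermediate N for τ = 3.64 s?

0.917 mol/L

For first-order series with pure M initially, C_N(τ) = k₁C_{M0}/(k₂−k₁)·(e^(−k₁τ) − e^(−k₂τ)).
e^(−k₁τ) = e^(−0.112×3.64) = e^(−0.4077) = 0.6652; e^(−k₂τ) = e^(−1.685) = 0.1854.
C_N = 0.112×5.99/(0.463−0.112) × (0.6652−0.1854) = 1.911×0.4798 = 0.9171 mol/L.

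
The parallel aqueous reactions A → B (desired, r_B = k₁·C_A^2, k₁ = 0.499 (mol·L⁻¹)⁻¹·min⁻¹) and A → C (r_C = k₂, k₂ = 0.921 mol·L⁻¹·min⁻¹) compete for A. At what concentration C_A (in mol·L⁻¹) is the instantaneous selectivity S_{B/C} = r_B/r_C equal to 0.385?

S_{B/C} = (k₁/k₂)·C_A^2 ⇒ C_A = (S·k₂/k₁)^(0.5).
= (0.385×0.921/0.499)^(0.5) = (0.7106)^(0.5) = 0.843 mol·L⁻¹.

0.843 mol·L⁻¹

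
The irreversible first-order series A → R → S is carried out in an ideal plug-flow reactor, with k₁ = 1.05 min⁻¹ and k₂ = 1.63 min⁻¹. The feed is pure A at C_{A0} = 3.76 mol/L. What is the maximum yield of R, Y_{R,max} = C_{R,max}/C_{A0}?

For a first-order series the maximum intermediate yield is C_{R,max}/C_{A0} = (k₁/k₂)^[k₂/(k₂−k₁)].
= (1.05/1.63)^(1.63/(1.63−1.05)) = (0.6442)^(2.810) = 0.2906.

0.291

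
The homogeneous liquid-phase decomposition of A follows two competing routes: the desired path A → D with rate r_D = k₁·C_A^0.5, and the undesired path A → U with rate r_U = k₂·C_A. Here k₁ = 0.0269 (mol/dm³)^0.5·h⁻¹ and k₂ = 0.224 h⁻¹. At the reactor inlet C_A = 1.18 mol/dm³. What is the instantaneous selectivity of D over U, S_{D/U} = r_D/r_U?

S_{D/U} = r_D/r_U = (k₁·C_A^0.5)/(k₂·C_A) = (k₁/k₂)·C_A^-0.5.
= (0.0269×1.180^0.5) / (0.224×1.180) = 0.02922/0.2643 = 0.111.
The undesired path is higher order in A, so low C_A (CSTR or dilute feed) favours D.

0.111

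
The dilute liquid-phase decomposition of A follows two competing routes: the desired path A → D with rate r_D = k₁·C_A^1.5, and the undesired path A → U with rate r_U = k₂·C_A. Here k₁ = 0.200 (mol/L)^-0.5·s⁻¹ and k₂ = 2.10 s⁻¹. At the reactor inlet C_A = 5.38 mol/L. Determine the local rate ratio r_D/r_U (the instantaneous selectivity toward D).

S_{D/U} = r_D/r_U = (k₁·C_A^1.5)/(k₂·C_A) = (k₁/k₂)·C_A^0.5.
= (0.200×5.380^1.5) / (2.10×5.380) = 2.496/11.30 = 0.221.

0.221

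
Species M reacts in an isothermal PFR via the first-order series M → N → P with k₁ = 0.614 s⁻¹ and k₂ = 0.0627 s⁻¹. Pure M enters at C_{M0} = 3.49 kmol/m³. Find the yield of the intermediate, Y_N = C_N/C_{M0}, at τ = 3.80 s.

For first-order series with pure M initially, C_N(τ) = k₁C_{M0}/(k₂−k₁)·(e^(−k₁τ) − e^(−k₂τ)).
e^(−k₁τ) = e^(−0.614×3.80) = e^(−2.333) = 0.09698; e^(−k₂τ) = e^(−0.2383) = 0.7880.
C_N = 0.614×3.49/(0.0627−0.614) × (0.09698−0.7880) = (-3.887)×(-0.6910) = 2.686 kmol/m³.
Y_N = C_N/C_{M0} = 2.686/3.49 = 0.770.

0.770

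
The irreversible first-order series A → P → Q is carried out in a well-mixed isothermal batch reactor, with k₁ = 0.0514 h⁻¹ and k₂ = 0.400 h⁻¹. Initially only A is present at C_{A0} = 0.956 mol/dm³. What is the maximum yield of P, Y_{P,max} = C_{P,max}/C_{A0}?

0.0950

At the optimum, C_{P,max}/C_{A0} = (k₁/k₂)^[k₂/(k₂−k₁)].
= (0.0514/0.400)^(0.400/(0.400−0.0514)) = (0.1285)^(1.147) = 0.09495.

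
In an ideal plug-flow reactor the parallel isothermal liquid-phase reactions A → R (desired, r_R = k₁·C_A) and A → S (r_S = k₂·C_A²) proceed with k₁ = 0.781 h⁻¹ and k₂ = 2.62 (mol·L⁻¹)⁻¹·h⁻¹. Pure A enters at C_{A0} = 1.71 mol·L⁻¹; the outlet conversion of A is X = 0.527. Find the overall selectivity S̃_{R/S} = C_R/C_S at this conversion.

C_A = C_{A0}(1−X) = 0.8088 mol·L⁻¹.
Along a PFR/batch, dC_R/dC_A = −r_R/(r_R+r_S) = −k₁/(k₁+k₂·C_A).
Integrating from C_{A0} to C_A: C_R = (0.781/2.62)·ln[(0.781+2.62·1.71)/(0.781+2.62·0.809)] = 0.2981·ln(5.261/2.900) = 0.1775 mol·L⁻¹.
C_S = (C_{A0}−C_A)−C_R = 0.7236 mol·L⁻¹; S̃_{R/S} = 0.1775/0.7236 = 0.245.

0.245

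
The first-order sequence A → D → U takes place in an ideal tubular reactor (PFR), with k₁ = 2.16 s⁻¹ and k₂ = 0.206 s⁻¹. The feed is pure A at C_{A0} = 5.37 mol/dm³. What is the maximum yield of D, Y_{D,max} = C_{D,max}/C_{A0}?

At the optimum, C_{D,max}/C_{A0} = (k₁/k₂)^[k₂/(k₂−k₁)].
= (2.16/0.206)^(0.206/(0.206−2.16)) = (10.49)^(-0.1054) = 0.7806.

0.781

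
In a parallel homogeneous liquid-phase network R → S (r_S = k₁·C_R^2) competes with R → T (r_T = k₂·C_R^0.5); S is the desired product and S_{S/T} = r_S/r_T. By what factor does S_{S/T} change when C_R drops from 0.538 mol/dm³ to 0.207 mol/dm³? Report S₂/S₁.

S_{S/T} = (k₁/k₂)·C_R^1.5, so S₂/S₁ = (C_{R,2}/C_{R,1})^1.5.
= (0.207/0.538)^1.5 = (0.3848)^1.5 = 0.239.
Selectivity toward S falls as C_R falls — high-concentration operation is favoured.

0.239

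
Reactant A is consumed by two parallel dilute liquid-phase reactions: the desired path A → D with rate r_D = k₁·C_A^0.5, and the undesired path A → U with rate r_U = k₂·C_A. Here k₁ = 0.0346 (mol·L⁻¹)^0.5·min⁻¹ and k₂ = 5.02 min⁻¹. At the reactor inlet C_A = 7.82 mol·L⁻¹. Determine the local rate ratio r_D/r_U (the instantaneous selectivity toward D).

S_{D/U} = r_D/r_U = (k₁·C_A^0.5)/(k₂·C_A) = (k₁/k₂)·C_A^-0.5.
= (0.0346×7.820^0.5) / (5.02×7.820) = 0.09676/39.26 = 0.00246.
The undesired path is higher order in A, so low C_A (CSTR or dilute feed) favours D.

0.00246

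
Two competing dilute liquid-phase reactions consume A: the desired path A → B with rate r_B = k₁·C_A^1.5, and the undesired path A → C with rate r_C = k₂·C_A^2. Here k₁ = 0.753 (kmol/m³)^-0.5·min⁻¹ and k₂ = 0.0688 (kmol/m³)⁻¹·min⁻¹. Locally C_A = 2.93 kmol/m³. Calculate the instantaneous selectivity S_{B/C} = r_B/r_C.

S_{B/C} = r_B/r_C = (k₁·C_A^1.5)/(k₂·C_A^2) = (k₁/k₂)·C_A^-0.5.
= (0.753×2.930^1.5) / (0.0688×2.930^2) = 3.777/0.5906 = 6.39.
The undesired path is higher order in A, so low C_A (CSTR or dilute feed) favours B.

6.39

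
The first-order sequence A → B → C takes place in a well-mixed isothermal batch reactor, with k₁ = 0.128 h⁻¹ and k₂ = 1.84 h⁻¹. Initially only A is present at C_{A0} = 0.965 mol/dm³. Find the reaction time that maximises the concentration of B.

Setting dC_B/dt = 0 gives t_opt = ln(k₂/k₁)/(k₂−k₁).
= ln(1.84/0.128)/(1.84−0.128) = ln(14.38)/1.712 = 2.665/1.712 = 1.56 h.

1.56 h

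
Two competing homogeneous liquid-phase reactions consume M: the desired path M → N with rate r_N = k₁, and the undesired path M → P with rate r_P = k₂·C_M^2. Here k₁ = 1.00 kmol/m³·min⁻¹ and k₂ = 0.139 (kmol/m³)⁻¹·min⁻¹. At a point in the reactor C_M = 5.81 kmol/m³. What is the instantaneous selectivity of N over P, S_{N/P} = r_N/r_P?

S_{N/P} = r_N/r_P = (k₁)/(k₂·C_M^2) = (k₁/k₂)·C_M^-2.
= (1.00) / (0.139×5.810^2) = 1.000/4.692 = 0.213.
The undesired path is higher order in M, so low C_M (CSTR or dilute feed) favours N.

0.213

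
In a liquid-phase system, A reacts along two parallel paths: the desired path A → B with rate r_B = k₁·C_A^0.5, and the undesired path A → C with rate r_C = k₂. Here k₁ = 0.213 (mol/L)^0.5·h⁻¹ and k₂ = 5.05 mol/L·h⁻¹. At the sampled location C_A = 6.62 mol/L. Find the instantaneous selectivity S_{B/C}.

S_{B/C} = r_B/r_C = (k₁·C_A^0.5)/(k₂) = (k₁/k₂)·C_A^0.5.
= (0.213×6.620^0.5) / (5.05) = 0.5480/5.050 = 0.109.
Since the desired path is higher order in A, keeping C_A high (PFR or concentrated feed) favours B.

0.109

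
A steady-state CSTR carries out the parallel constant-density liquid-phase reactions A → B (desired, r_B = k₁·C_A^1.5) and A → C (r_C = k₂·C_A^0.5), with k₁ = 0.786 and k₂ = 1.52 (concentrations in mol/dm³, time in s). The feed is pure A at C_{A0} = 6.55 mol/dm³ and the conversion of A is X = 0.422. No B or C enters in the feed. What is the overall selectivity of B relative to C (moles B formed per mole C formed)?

Exit C_A = C_{A0}(1−X) = 6.55×0.578 = 3.786 mol/dm³.
In a CSTR the entire volume is at exit conditions, so r_B = 0.786×3.786^1.5 = 5.790 and r_C = 1.52×3.786^0.5 = 2.958.
Overall selectivity = C_B/C_C = r_Bτ/(r_Cτ) = r_B/r_C = 1.96.

1.96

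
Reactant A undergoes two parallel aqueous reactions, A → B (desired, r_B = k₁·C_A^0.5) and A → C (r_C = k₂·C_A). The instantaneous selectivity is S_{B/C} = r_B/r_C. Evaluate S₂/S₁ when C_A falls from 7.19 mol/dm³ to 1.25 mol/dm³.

S_{B/C} = (k₁/k₂)·C_A^-0.5, so S₂/S₁ = (C_{A,2}/C_{A,1})^-0.5.
= (1.25/7.19)^(-0.5) = (0.1739)^(-0.5) = 2.40.

2.40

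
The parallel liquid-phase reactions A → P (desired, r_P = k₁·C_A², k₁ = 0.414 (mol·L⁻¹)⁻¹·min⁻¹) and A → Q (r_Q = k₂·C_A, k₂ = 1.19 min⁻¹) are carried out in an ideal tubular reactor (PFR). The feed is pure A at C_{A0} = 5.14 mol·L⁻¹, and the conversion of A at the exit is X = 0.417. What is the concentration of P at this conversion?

1.25 mol·L⁻¹

C_A = C_{A0}(1−X) = 2.997 mol·L⁻¹.
Along a PFR/batch, dC_Q/dC_A = −r_Q/(r_P+r_Q) = −k₂/(k₂+k₁·C_A).
Integrating from C_{A0} to C_A: C_Q = (1.19/0.414)·ln[(1.19+0.414·5.14)/(1.19+0.414·3.00)] = 2.874·ln(3.318/2.431) = 0.8945 mol·L⁻¹.
Then C_P = (C_{A0}−C_A) − C_Q = 2.143 − 0.8945 = 1.249 mol·L⁻¹.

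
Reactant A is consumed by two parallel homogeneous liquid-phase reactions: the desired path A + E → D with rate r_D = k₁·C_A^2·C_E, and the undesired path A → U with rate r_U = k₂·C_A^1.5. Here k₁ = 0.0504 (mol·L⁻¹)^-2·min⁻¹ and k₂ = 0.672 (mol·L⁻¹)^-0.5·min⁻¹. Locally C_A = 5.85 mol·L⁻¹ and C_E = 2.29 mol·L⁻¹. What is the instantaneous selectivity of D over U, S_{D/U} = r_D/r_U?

0.415

S_{D/U} = r_D/r_U = (k₁·C_A^2·C_E)/(k₂·C_A^1.5) = (k₁/k₂)·C_A^0.5·C_E.
= (0.0504×5.850^2×2.290) / (0.672×5.850^1.5) = 3.950/9.508 = 0.415.
Since the desired path is higher order in A, keeping C_A high (PFR or concentrated feed) favours D.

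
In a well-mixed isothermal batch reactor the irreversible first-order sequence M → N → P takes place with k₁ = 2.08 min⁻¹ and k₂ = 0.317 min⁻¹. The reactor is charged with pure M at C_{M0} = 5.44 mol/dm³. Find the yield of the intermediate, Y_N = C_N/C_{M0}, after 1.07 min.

For first-order series with pure M initially, C_N(t) = k₁C_{M0}/(k₂−k₁)·(e^(−k₁t) − e^(−k₂t)).
e^(−k₁t) = e^(−2.08×1.07) = e^(−2.226) = 0.1080; e^(−k₂t) = e^(−0.3392) = 0.7123.
C_N = 2.08×5.44/(0.317−2.08) × (0.1080−0.7123) = (-6.418)×(-0.6043) = 3.879 mol/dm³.
Y_N = C_N/C_{M0} = 3.879/5.44 = 0.713.

0.713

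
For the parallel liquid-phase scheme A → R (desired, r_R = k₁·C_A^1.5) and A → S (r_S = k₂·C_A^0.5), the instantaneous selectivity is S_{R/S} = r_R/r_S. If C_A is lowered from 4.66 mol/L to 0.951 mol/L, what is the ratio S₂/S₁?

S_{R/S} = (k₁/k₂)·C_A, so S₂/S₁ = (C_{A,2}/C_{A,1}).
= 0.951/4.66 = 0.204.

0.204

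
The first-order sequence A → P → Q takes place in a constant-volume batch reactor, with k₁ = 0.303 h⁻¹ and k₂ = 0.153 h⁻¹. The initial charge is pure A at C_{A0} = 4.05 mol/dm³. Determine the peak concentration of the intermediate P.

2.02 mol/dm³

Evaluating C_P at t_opt = ln(k₂/k₁)/(k₂−k₁) gives C_{P,max}/C_{A0} = (k₁/k₂)^[k₂/(k₂−k₁)].
= (0.303/0.153)^(0.153/(0.153−0.303)) = (1.980)^(-1.020) = 0.4981.
C_{P,max} = 0.4981×4.05 = 2.02 mol/dm³.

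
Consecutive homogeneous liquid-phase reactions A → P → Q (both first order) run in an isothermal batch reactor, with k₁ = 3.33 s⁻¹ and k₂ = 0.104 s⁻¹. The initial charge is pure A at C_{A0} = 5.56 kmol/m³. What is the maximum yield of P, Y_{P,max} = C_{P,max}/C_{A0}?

For a first-order series the maximum intermediate yield is C_{P,max}/C_{A0} = (k₁/k₂)^[k₂/(k₂−k₁)].
= (3.33/0.104)^(0.104/(0.104−3.33)) = (32.02)^(-0.03224) = 0.8943.

0.894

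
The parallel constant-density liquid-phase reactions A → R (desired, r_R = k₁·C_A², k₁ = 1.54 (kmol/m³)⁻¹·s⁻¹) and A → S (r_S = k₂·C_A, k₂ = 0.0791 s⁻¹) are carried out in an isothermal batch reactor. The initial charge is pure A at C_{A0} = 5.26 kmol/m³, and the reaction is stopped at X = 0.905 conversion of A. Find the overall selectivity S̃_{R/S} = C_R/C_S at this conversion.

C_A = C_{A0}(1−X) = 0.4997 kmol/m³.
Along a PFR/batch, dC_S/dC_A = −r_S/(r_R+r_S) = −k₂/(k₂+k₁·C_A).
Integrating from C_{A0} to C_A: C_S = (0.0791/1.54)·ln[(0.0791+1.54·5.26)/(0.0791+1.54·0.500)] = 0.05136·ln(8.180/0.8486) = 0.1164 kmol/m³.
Then C_R = (C_{A0}−C_A) − C_S = 4.760 − 0.1164 = 4.644 kmol/m³.
S̃_{R/S} = C_R/C_S = 4.644/0.1164 = 39.9.

39.9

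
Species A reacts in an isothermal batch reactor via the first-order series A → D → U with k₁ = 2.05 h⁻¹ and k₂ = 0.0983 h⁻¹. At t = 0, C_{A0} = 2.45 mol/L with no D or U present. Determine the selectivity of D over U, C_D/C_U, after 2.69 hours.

For first-order series with pure A initially, C_D(t) = k₁C_{A0}/(k₂−k₁)·(e^(−k₁t) − e^(−k₂t)).
e^(−k₁t) = e^(−2.05×2.69) = e^(−5.514) = 0.004028; e^(−k₂t) = e^(−0.2644) = 0.7676.
C_D = 2.05×2.45/(0.0983−2.05) × (0.004028−0.7676) = (-2.573)×(-0.7636) = 1.965 mol/L.
C_A = C_{A0}e^(−k₁t) = 0.009868 mol/L, so C_U = C_{A0}−C_A−C_D = 0.4750 mol/L; C_D/C_U = 4.14.

4.14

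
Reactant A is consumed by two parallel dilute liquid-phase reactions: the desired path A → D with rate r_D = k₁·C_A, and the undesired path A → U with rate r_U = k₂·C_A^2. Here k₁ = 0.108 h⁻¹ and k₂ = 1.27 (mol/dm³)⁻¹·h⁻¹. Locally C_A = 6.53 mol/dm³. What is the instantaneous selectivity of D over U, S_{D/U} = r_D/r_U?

S_{D/U} = r_D/r_U = (k₁·C_A)/(k₂·C_A^2) = (k₁/k₂)·C_A⁻¹.
= (0.108×6.530) / (1.27×6.530^2) = 0.7052/54.15 = 0.0130.

0.0130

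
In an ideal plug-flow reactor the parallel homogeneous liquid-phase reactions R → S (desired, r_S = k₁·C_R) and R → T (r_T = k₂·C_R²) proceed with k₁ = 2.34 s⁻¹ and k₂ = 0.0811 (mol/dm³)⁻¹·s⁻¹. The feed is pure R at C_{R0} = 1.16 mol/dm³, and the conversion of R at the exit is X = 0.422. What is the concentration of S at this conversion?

0.474 mol/dm³

C_R = C_{R0}(1−X) = 0.6705 mol/dm³.
Along a PFR/batch, dC_S/dC_R = −r_S/(r_S+r_T) = −k₁/(k₁+k₂·C_R).
Integrating from C_{R0} to C_R: C_S = (2.34/0.0811)·ln[(2.34+0.0811·1.16)/(2.34+0.0811·0.670)] = 28.85·ln(2.434/2.394) = 0.4745 mol/dm³.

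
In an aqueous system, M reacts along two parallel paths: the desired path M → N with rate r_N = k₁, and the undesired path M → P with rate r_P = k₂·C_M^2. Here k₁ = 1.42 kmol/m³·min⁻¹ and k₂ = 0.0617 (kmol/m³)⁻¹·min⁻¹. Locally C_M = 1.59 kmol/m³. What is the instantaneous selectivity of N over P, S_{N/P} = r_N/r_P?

9.10

S_{N/P} = r_N/r_P = (k₁)/(k₂·C_M^2) = (k₁/k₂)·C_M^-2.
= (1.42) / (0.0617×1.590^2) = 1.420/0.1560 = 9.10.
The undesired path is higher order in M, so low C_M (CSTR or dilute feed) favours N.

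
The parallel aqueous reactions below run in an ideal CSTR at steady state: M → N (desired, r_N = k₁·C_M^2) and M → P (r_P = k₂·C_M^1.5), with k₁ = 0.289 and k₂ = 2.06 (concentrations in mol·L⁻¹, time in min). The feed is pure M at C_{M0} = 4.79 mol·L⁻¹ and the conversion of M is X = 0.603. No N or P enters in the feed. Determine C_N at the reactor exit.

0.468 mol·L⁻¹

Exit C_M = C_{M0}(1−X) = 4.79×0.397 = 1.902 mol·L⁻¹.
A CSTR operates uniformly at the exit composition, giving r_N = 1.045 and r_P = 5.402 (each k·C_M^n at C_M = 1.902).
Fraction of consumed M going to N: r_N/(r_N+r_P) = 0.1621.
C_N = 0.1621·C_{M0}·X = 0.1621×4.79×0.603 = 0.468 mol·L⁻¹.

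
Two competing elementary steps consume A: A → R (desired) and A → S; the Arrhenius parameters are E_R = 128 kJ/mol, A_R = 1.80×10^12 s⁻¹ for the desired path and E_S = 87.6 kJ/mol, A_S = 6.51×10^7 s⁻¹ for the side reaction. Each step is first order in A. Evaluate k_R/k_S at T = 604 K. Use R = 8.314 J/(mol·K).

With equal orders, S_{R/S} = k_R/k_S = (A_R/A_S)·exp[(E_S−E_R)/(RT)].
(E_S−E_R)/(RT) = (87.6−128)×10³/(8.314×604) = -40400/5022 = -8.045.
k_R/k_S = (1.80×10^12/6.51×10^7)·exp(-8.045) = 27650 × 3.207×10^-4 = 8.87.

8.87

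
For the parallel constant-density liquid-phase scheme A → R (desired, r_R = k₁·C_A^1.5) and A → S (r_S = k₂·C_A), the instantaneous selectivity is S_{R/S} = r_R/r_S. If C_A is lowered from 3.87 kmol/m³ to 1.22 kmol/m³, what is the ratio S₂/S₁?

0.561

S_{R/S} = (k₁/k₂)·C_A^0.5, so S₂/S₁ = (C_{A,2}/C_{A,1})^0.5.
= (1.22/3.87)^0.5 = (0.3152)^0.5 = 0.561.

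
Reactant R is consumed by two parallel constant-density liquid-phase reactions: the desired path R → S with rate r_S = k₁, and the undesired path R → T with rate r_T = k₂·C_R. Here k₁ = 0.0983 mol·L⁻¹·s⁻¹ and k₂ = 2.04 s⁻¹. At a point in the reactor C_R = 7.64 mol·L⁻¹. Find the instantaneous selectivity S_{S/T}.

0.00631

S_{S/T} = r_S/r_T = (k₁)/(k₂·C_R) = (k₁/k₂)·C_R⁻¹.
= (0.0983) / (2.04×7.640) = 0.09830/15.59 = 0.00631.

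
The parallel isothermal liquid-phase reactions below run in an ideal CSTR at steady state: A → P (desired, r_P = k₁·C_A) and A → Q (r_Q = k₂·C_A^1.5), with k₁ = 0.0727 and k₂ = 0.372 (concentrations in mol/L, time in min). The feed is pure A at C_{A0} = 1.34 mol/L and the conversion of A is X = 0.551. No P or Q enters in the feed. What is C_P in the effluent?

Exit C_A = C_{A0}(1−X) = 1.34×0.449 = 0.6017 mol/L.
Rates in a CSTR are evaluated at the outlet concentration: r_P = 0.0727×0.6017 = 0.04374, r_Q = 0.372×0.6017^1.5 = 0.1736.
Fraction of consumed A going to P: r_P/(r_P+r_Q) = 0.2012.
C_P = 0.2012·C_{A0}·X = 0.2012×1.34×0.551 = 0.149 mol/L.

0.149 mol/L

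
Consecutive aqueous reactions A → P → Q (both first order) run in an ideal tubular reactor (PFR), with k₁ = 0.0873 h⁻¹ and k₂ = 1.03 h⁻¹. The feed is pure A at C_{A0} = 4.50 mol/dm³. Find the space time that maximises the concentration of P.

2.62 h

For first-order series the maximum of C_P occurs at τ_opt = ln(k₂/k₁)/(k₂−k₁).
= ln(1.03/0.0873)/(1.03−0.0873) = ln(11.80)/0.9427 = 2.468/0.9427 = 2.62 h.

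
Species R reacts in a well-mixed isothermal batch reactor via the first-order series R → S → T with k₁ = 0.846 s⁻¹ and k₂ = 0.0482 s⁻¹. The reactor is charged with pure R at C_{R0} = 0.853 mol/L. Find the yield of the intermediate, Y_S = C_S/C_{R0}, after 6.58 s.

Solving the coupled first-order balances gives C_S(t) = [k₁/(k₂−k₁)]·C_{R0}·(e^(−k₁t) − e^(−k₂t)).
e^(−k₁t) = e^(−0.846×6.58) = e^(−5.567) = 0.003823; e^(−k₂t) = e^(−0.3172) = 0.7282.
C_S = 0.846×0.853/(0.0482−0.846) × (0.003823−0.7282) = (-0.9045)×(-0.7244) = 0.6552 mol/L.
Y_S = C_S/C_{R0} = 0.6552/0.853 = 0.768.

0.768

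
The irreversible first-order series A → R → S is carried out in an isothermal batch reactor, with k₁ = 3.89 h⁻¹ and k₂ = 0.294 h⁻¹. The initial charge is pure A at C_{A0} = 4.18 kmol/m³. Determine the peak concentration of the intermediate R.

3.38 kmol/m³

At the optimum, C_{R,max}/C_{A0} = (k₁/k₂)^[k₂/(k₂−k₁)].
= (3.89/0.294)^(0.294/(0.294−3.89)) = (13.23)^(-0.08176) = 0.8097.
C_{R,max} = 0.8097×4.18 = 3.38 kmol/m³.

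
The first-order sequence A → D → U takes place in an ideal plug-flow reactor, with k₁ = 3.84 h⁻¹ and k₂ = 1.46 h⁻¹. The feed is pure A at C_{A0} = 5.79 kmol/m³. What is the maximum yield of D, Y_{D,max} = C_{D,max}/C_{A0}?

0.553

Evaluating C_D at τ_opt = ln(k₂/k₁)/(k₂−k₁) gives C_{D,max}/C_{A0} = (k₁/k₂)^[k₂/(k₂−k₁)].
= (3.84/1.46)^(1.46/(1.46−3.84)) = (2.630)^(-0.6134) = 0.5525.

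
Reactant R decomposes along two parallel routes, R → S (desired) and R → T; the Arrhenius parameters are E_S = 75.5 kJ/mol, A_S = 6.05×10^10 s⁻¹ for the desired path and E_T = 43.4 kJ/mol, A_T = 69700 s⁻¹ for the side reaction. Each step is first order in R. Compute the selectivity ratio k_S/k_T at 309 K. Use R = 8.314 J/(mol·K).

Since both paths have the same order in R, the concentration cancels and S_{S/T} = k_S/k_T = (A_S/A_T)·exp[(E_T−E_S)/(RT)].
(E_T−E_S)/(RT) = (43.4−75.5)×10³/(8.314×309) = -32100/2569 = -12.50.
k_S/k_T = (6.05×10^10/69700)·exp(-12.50) = 8.680×10^5 × 3.745×10^-6 = 3.25.

3.25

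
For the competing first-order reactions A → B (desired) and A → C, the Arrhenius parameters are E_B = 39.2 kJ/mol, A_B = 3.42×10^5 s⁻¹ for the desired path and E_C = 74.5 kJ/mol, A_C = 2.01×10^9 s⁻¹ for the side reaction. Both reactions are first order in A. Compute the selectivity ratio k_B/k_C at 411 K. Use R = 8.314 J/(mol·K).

5.22

k_B/k_C = (A_B/A_C)·exp[−(E_B−E_C)/(RT)] = (A_B/A_C)·exp[(E_C−E_B)/(RT)].
(E_C−E_B)/(RT) = (74.5−39.2)×10³/(8.314×411) = 35300/3417 = 10.33.
k_B/k_C = (3.42×10^5/2.01×10^9)·exp(10.33) = 1.701×10^-4 × 30655 = 5.22.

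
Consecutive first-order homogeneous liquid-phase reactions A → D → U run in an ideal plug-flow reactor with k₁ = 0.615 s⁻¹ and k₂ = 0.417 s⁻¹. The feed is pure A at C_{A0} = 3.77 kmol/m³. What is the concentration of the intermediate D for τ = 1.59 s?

For first-order series with pure A initially, C_D(τ) = k₁C_{A0}/(k₂−k₁)·(e^(−k₁τ) − e^(−k₂τ)).
e^(−k₁τ) = e^(−0.615×1.59) = e^(−0.9778) = 0.3761; e^(−k₂τ) = e^(−0.6630) = 0.5153.
C_D = 0.615×3.77/(0.417−0.615) × (0.3761−0.5153) = (-11.71)×(-0.1392) = 1.630 kmol/m³.

1.63 kmol/m³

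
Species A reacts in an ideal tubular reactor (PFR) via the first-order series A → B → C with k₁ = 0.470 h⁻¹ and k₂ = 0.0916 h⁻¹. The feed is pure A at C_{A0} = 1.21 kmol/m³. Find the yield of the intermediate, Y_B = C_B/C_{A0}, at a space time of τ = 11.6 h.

Solving the coupled first-order balances gives C_B(τ) = [k₁/(k₂−k₁)]·C_{A0}·(e^(−k₁τ) − e^(−k₂τ)).
e^(−k₁τ) = e^(−0.470×11.6) = e^(−5.452) = 0.004288; e^(−k₂τ) = e^(−1.063) = 0.3456.
C_B = 0.470×1.21/(0.0916−0.470) × (0.004288−0.3456) = (-1.503)×(-0.3413) = 0.5129 kmol/m³.
Y_B = C_B/C_{A0} = 0.5129/1.21 = 0.424.

0.424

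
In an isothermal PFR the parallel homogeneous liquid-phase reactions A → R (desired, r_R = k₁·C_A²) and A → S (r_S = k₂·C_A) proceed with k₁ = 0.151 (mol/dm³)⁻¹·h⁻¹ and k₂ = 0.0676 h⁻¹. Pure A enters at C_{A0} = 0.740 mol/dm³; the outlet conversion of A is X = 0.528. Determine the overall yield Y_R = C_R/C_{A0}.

C_A = C_{A0}(1−X) = 0.3493 mol/dm³.
Along a PFR/batch, dC_S/dC_A = −r_S/(r_R+r_S) = −k₂/(k₂+k₁·C_A).
Integrating from C_{A0} to C_A: C_S = (0.0676/0.151)·ln[(0.0676+0.151·0.740)/(0.0676+0.151·0.349)] = 0.4477·ln(0.1793/0.1203) = 0.1786 mol/dm³.
Then C_R = (C_{A0}−C_A) − C_S = 0.3907 − 0.1786 = 0.2121 mol/dm³.
Y_R = C_R/C_{A0} = 0.2121/0.740 = 0.287.

0.287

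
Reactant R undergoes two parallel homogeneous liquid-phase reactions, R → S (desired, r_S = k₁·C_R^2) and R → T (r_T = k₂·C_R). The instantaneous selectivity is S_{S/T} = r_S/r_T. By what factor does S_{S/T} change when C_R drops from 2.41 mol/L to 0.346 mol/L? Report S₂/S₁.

S_{S/T} = (k₁/k₂)·C_R, so S₂/S₁ = (C_{R,2}/C_{R,1}).
= 0.346/2.41 = 0.144.
Selectivity toward S falls as C_R falls — high-concentration operation is favoured.

0.144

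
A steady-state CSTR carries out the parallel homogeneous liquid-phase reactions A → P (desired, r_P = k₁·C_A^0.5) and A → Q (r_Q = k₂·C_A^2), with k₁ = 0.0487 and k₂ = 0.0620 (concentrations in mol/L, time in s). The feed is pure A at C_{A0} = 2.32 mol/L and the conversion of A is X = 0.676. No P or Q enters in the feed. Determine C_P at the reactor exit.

0.857 mol/L

Exit C_A = C_{A0}(1−X) = 2.32×0.324 = 0.7517 mol/L.
Rates in a CSTR are evaluated at the outlet concentration: r_P = 0.0487×0.7517^0.5 = 0.04222, r_Q = 0.0620×0.7517^2 = 0.03503.
Fraction of consumed A going to P: r_P/(r_P+r_Q) = 0.5465.
C_P = 0.5465·C_{A0}·X = 0.5465×2.32×0.676 = 0.857 mol/L.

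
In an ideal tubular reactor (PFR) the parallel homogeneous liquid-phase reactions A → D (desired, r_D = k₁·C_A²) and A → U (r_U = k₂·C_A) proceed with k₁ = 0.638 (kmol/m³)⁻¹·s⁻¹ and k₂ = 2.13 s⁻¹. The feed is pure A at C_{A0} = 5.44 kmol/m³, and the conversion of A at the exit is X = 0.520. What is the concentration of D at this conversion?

C_A = C_{A0}(1−X) = 2.611 kmol/m³.
Along a PFR/batch, dC_U/dC_A = −r_U/(r_D+r_U) = −k₂/(k₂+k₁·C_A).
Integrating from C_{A0} to C_A: C_U = (2.13/0.638)·ln[(2.13+0.638·5.44)/(2.13+0.638·2.61)] = 3.339·ln(5.601/3.796) = 1.299 kmol/m³.
Then C_D = (C_{A0}−C_A) − C_U = 2.829 − 1.299 = 1.530 kmol/m³.

1.53 kmol/m³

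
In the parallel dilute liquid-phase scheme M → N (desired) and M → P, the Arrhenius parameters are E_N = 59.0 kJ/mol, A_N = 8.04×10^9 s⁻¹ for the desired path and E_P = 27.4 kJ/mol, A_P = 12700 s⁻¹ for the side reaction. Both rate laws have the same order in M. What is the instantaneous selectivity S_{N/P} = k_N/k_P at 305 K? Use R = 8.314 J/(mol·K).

k_N/k_P = (A_N/A_P)·exp[−(E_N−E_P)/(RT)] = (A_N/A_P)·exp[(E_P−E_N)/(RT)].
(E_P−E_N)/(RT) = (27.4−59.0)×10³/(8.314×305) = -31600/2536 = -12.46.
k_N/k_P = (8.04×10^9/12700)·exp(-12.46) = 6.331×10^5 × 3.872×10^-6 = 2.45.

2.45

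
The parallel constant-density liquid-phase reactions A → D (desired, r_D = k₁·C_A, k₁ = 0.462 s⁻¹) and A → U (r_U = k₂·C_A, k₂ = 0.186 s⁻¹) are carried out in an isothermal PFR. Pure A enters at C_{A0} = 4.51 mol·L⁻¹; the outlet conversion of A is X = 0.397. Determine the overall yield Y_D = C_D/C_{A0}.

C_A = C_{A0}(1−X) = 2.720 mol·L⁻¹.
Both paths are first order in A, so the instantaneous fraction to D is constant: dC_D/d(−C_A) = k₁/(k₁+k₂) = 0.7130.
C_D = 0.7130·(C_{A0}−C_A) = 0.7130×1.790 = 1.28 mol·L⁻¹.
Y_D = C_D/C_{A0} = 1.277/4.51 = 0.283.

0.283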